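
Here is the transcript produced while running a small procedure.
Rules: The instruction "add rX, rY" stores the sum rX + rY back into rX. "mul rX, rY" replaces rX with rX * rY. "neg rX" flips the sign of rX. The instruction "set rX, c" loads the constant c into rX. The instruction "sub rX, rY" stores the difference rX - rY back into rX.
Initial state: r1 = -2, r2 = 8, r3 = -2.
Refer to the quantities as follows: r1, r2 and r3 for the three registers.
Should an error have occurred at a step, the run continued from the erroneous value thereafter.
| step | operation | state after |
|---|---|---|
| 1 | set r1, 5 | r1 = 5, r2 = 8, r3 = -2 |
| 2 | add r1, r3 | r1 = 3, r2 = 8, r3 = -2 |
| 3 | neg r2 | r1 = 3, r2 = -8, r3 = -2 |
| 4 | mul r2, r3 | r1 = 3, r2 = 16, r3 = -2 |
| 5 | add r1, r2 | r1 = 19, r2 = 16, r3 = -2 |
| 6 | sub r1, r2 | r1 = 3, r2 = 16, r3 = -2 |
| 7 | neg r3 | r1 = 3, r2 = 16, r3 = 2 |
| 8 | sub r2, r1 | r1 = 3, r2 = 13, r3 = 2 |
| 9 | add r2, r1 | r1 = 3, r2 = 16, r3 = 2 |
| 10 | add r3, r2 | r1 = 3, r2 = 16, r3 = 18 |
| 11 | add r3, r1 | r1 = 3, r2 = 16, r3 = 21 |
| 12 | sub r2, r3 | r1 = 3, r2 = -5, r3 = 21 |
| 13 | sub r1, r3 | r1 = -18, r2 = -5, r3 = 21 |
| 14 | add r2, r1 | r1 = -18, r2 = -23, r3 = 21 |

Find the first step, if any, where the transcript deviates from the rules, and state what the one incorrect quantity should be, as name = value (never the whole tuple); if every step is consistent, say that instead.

Step 1: r1 = 5 — exactly as logged.
Step 2: r1 = 5 + -2 = 3 — exactly as logged.
Step 3: r2 = -(8) = -8 — exactly as logged.
Step 4: r2 = -8 * -2 = 16 — no discrepancy.
Step 5: r1 = 3 + 16 = 19 — no discrepancy.
Step 6: r1 = 19 - 16 = 3 — agrees with the transcript.
Step 7: r3 = -(-2) = 2 — in agreement.
Step 8: r2 = 16 - 3 = 13 — confirmed correct.
Step 9: r2 = 13 + 3 = 16 — matches.
Step 10: r3 = 2 + 16 = 18 — agrees with the transcript.
Step 11: r3 = 18 + 3 = 21 — checks out.
Step 12: r2 = 16 - 21 = -5 — consistent with the transcript.
Step 13: r1 = 3 - 21 = -18 — agrees with the transcript.
Step 14: r2 = -5 + -18 = -23 — consistent with the transcript.
All steps check out; nothing to correct.

no error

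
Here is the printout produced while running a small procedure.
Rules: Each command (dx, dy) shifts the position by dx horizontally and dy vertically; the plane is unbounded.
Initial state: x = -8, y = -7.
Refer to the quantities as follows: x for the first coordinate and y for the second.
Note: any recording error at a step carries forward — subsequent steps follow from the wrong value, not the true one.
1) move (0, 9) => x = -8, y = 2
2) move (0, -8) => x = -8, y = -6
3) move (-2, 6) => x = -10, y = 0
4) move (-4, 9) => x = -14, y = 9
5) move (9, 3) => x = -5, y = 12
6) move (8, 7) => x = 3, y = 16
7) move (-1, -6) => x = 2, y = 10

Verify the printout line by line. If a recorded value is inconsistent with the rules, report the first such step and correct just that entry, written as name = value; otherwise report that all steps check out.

Step 1: x = -8 + (0) = -8, y = -7 + (9) = 2 — exactly as logged.
Step 2: x = -8 + (0) = -8, y = 2 + (-8) = -6 — same as recorded.
Step 3: x = -8 + (-2) = -10, y = -6 + (6) = 0 — agrees with the printout.
Step 4: x = -10 + (-4) = -14, y = 0 + (9) = 9 — in agreement.
Step 5: x = -14 + (9) = -5, y = 9 + (3) = 12 — exactly as logged.
Step 6: x = -5 + (8) = 3, y = 12 + (7) = 19 — first mismatch against the printout.
That makes step 6 the first incorrect line — y = 19 is what it should show.

step 6, y = 19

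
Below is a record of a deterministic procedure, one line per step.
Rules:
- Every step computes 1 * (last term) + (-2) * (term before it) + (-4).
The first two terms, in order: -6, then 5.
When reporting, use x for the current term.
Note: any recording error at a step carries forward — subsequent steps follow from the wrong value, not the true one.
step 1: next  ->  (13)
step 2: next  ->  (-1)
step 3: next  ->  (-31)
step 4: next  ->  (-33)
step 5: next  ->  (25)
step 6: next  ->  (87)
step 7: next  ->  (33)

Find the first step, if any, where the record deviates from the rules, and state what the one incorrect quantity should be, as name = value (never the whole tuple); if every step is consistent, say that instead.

Recomputing the run from the initial state:
step 1: x = 13
step 2: x = -1
step 3: x = -31
step 4: x = -33
step 5: x = 25
step 6: x = 87
step 7: x = 33
This matches the record at every step.

no error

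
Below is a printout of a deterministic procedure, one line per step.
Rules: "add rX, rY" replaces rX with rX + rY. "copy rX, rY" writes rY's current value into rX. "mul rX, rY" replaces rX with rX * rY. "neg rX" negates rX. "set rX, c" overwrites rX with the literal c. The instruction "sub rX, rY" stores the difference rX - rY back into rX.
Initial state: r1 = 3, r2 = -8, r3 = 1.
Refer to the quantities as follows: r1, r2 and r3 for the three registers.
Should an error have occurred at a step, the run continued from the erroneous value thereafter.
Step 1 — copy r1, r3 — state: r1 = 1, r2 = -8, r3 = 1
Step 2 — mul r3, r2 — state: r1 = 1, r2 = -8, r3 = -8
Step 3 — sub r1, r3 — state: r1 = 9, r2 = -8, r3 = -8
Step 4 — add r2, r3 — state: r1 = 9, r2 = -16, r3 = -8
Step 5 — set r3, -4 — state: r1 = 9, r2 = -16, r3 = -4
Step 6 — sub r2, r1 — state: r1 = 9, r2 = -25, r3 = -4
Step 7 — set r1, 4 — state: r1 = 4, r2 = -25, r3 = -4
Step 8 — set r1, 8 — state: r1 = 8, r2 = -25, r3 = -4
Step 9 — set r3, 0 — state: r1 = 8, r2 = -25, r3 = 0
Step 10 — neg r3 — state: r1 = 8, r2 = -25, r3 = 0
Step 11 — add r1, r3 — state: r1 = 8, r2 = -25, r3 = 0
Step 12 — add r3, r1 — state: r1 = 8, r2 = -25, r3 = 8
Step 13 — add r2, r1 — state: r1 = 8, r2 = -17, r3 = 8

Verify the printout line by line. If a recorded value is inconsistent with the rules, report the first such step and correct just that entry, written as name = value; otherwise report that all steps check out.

no error

Step 1: r1 = 1 — no discrepancy.
Step 2: r3 = 1 * -8 = -8 — checks out.
Step 3: r1 = 1 - -8 = 9 — checks out.
Step 4: r2 = -8 + -8 = -16 — checks out.
Step 5: r3 = -4 — matches.
Step 6: r2 = -16 - 9 = -25 — checks out.
Step 7: r1 = 4 — checks out.
Step 8: r1 = 8 — agrees with the printout.
Step 9: r3 = 0 — checks out.
Step 10: r3 = -(0) = 0 — agrees with the printout.
Step 11: r1 = 8 + 0 = 8 — exactly as logged.
Step 12: r3 = 0 + 8 = 8 — checks out.
Step 13: r2 = -25 + 8 = -17 — consistent with the printout.
The whole run recomputes cleanly — no discrepancies.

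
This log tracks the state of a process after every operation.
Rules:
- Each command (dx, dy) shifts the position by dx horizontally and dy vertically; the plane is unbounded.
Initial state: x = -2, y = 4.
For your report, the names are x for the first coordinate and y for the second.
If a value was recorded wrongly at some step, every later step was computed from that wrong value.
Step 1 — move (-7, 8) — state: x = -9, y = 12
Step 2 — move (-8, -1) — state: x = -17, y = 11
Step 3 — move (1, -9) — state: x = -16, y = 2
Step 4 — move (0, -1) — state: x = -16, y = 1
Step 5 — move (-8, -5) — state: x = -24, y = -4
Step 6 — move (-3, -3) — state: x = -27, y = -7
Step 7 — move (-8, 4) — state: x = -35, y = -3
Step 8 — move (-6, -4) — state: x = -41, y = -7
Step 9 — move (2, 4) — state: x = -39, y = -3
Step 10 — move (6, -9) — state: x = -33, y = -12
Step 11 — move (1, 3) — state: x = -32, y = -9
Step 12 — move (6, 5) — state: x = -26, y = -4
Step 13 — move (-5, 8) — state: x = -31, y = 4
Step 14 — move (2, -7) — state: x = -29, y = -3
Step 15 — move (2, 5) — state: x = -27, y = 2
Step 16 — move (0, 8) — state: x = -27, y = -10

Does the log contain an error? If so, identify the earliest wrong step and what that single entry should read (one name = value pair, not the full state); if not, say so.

Recomputing the run from the initial state:
step 1: x = -9, y = 12
step 2: x = -17, y = 11
step 3: x = -16, y = 2
step 4: x = -16, y = 1
step 5: x = -24, y = -4
step 6: x = -27, y = -7
step 7: x = -35, y = -3
step 8: x = -41, y = -7
step 9: x = -39, y = -3
step 10: x = -33, y = -12
step 11: x = -32, y = -9
step 12: x = -26, y = -4
step 13: x = -31, y = 4
step 14: x = -29, y = -3
step 15: x = -27, y = 2
step 16: x = -27, y = 10
The first disagreement with the log is at step 16, where the value should be y = 10.

step 16, y = 10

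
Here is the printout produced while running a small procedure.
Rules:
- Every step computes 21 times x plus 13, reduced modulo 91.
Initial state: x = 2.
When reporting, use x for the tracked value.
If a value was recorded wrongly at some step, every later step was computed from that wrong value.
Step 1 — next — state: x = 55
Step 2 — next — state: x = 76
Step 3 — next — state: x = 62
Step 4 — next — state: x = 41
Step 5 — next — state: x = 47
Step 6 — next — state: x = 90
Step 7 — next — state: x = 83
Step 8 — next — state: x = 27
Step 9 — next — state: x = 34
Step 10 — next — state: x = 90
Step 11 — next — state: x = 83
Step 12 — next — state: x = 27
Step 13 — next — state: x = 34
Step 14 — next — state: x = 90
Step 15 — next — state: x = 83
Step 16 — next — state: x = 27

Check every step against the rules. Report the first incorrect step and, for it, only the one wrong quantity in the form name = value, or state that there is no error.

step 5, x = 55

1. x = (21*2 + 13) mod 91 = 55 (same as recorded)
2. x = (21*55 + 13) mod 91 = 76 (consistent with the printout)
3. x = (21*76 + 13) mod 91 = 62 (confirmed correct)
4. x = (21*62 + 13) mod 91 = 41 (checks out)
5. x = (21*41 + 13) mod 91 = 55 (first mismatch against the printout)
So the first discrepancy is step 5, where the right value is x = 55.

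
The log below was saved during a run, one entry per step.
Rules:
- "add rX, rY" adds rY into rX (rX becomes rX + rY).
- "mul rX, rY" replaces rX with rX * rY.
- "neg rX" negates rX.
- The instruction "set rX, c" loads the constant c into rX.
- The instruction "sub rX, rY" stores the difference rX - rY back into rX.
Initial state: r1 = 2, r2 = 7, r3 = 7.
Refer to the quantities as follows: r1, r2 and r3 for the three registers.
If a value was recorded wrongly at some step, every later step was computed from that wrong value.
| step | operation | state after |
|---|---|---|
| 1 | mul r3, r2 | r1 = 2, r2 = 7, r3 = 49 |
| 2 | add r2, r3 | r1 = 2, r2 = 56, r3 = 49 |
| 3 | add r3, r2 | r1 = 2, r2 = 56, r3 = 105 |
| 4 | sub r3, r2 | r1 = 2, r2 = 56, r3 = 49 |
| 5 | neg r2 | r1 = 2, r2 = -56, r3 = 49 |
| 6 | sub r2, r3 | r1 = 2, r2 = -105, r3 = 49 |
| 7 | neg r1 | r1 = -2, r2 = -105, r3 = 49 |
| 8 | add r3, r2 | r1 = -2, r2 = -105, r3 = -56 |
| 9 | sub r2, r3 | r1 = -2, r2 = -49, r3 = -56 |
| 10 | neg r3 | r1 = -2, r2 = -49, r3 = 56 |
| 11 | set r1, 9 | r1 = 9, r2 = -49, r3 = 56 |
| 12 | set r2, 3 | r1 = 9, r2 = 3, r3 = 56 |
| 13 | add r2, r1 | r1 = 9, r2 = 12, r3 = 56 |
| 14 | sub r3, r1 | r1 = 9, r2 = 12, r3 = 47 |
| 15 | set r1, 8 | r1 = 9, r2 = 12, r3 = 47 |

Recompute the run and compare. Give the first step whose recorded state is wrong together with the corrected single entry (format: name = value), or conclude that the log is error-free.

step 1: r3 = 7 * 7 = 49 -> in agreement
step 2: r2 = 7 + 49 = 56 -> exactly as logged
step 3: r3 = 49 + 56 = 105 -> no discrepancy
step 4: r3 = 105 - 56 = 49 -> no discrepancy
step 5: r2 = -(56) = -56 -> agrees with the log
step 6: r2 = -56 - 49 = -105 -> in agreement
step 7: r1 = -(2) = -2 -> consistent with the log
step 8: r3 = 49 + -105 = -56 -> exactly as logged
step 9: r2 = -105 - -56 = -49 -> agrees with the log
step 10: r3 = -(-56) = 56 -> matches
step 11: r1 = 9 -> agrees with the log
step 12: r2 = 3 -> matches
step 13: r2 = 3 + 9 = 12 -> confirmed correct
step 14: r3 = 56 - 9 = 47 -> verified
step 15: r1 = 8 -> not what was recorded
The audit stops at step 15: the recorded entry is wrong and should be r1 = 8.

step 15, r1 = 8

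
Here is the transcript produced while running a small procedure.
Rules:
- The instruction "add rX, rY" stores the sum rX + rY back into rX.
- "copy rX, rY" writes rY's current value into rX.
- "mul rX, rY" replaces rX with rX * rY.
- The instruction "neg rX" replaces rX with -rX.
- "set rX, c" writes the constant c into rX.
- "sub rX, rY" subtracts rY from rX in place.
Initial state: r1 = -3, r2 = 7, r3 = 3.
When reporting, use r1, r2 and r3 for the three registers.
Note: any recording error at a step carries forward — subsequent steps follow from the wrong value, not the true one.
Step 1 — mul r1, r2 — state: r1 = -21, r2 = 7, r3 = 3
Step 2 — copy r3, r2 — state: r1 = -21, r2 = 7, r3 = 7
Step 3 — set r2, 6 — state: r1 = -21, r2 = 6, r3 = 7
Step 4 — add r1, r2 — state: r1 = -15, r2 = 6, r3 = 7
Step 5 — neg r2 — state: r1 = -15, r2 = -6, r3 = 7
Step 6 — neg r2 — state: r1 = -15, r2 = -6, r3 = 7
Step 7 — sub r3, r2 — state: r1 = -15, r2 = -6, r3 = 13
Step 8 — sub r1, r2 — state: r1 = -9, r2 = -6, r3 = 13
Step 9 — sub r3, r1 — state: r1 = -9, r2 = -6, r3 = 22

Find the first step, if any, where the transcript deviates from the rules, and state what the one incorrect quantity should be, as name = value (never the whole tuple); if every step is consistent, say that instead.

1. r1 = -3 * 7 = -21 (exactly as logged)
2. r3 = 7 (exactly as logged)
3. r2 = 6 (exactly as logged)
4. r1 = -21 + 6 = -15 (in agreement)
5. r2 = -(6) = -6 (in agreement)
6. r2 = -(-6) = 6 (a discrepancy with the transcript)
So the first discrepancy is step 6, where the right value is r2 = 6.

step 6, r2 = 6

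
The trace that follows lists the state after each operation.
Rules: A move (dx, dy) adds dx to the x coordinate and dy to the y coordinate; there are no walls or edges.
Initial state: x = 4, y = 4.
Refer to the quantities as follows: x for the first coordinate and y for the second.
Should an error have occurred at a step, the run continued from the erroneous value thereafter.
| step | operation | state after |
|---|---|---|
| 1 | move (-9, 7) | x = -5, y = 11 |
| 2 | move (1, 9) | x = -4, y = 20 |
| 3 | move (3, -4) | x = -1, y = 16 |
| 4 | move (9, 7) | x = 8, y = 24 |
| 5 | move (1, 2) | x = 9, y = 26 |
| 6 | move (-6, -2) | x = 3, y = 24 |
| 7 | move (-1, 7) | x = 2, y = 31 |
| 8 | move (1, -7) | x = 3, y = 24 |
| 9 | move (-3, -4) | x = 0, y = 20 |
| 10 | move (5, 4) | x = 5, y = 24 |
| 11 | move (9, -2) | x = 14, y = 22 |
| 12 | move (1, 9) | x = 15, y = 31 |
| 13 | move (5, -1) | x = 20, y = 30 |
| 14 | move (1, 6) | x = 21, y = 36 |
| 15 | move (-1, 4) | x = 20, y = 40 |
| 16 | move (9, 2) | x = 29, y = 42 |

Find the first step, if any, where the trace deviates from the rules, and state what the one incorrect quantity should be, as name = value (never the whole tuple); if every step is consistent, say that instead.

Recomputing the run from the initial state:
step 1: x = -5, y = 11
step 2: x = -4, y = 20
step 3: x = -1, y = 16
step 4: x = 8, y = 23
step 5: x = 9, y = 25
step 6: x = 3, y = 23
step 7: x = 2, y = 30
step 8: x = 3, y = 23
step 9: x = 0, y = 19
step 10: x = 5, y = 23
step 11: x = 14, y = 21
step 12: x = 15, y = 30
step 13: x = 20, y = 29
step 14: x = 21, y = 35
step 15: x = 20, y = 39
step 16: x = 29, y = 41
The first disagreement with the trace is at step 4, where the value should be y = 23.

step 4, y = 23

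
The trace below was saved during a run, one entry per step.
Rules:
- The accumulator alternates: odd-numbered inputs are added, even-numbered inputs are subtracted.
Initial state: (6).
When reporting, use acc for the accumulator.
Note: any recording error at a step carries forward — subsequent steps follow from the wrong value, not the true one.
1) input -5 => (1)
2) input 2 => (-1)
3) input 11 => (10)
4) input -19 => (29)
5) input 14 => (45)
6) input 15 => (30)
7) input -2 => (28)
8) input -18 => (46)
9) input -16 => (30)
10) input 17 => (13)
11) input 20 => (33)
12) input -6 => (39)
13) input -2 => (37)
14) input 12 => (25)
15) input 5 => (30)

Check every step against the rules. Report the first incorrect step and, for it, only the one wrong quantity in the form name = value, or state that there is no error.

step 1: acc = 6 + -5 = 1 -> exactly as logged
step 2: acc = 1 - 2 = -1 -> same as recorded
step 3: acc = -1 + 11 = 10 -> no discrepancy
step 4: acc = 10 - -19 = 29 -> checks out
step 5: acc = 29 + 14 = 43 -> the trace disagrees here
So the first discrepancy is step 5, where the right value is acc = 43.

step 5, acc = 43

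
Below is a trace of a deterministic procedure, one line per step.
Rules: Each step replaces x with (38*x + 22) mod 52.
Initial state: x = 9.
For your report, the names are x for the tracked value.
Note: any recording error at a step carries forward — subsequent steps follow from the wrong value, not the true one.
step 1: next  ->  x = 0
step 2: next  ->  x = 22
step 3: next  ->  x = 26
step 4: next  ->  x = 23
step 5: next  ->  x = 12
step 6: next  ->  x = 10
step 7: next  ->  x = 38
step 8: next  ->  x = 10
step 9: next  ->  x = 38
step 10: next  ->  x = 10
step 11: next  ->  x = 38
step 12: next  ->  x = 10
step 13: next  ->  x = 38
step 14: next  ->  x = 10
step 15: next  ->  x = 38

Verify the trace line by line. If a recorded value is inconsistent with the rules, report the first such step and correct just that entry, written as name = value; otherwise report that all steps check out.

Step 1: x = (38*9 + 22) mod 52 = 0 — confirmed correct.
Step 2: x = (38*0 + 22) mod 52 = 22 — exactly as logged.
Step 3: x = (38*22 + 22) mod 52 = 26 — no discrepancy.
Step 4: x = (38*26 + 22) mod 52 = 22 — the trace disagrees here.
That makes step 4 the first incorrect line — x = 22 is what it should show.

step 4, x = 22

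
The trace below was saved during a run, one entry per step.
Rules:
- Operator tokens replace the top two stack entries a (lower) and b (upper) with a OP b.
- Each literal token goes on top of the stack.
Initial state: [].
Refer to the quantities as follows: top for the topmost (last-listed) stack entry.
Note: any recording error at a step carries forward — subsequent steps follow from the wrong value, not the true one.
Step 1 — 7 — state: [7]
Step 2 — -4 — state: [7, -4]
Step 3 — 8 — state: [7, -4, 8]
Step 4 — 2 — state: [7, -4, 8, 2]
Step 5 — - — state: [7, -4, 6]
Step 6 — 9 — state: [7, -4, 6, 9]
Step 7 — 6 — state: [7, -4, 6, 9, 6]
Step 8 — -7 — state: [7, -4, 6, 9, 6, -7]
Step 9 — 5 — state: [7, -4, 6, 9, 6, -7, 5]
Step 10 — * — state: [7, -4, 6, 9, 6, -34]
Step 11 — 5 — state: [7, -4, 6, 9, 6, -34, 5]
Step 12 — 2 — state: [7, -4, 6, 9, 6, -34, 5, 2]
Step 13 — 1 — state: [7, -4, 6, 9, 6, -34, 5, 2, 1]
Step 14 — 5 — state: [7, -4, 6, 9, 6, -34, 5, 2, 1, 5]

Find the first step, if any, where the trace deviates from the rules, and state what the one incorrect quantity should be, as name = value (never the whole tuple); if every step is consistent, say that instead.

step 10, top = -35

step 1: push 7: top = 7 -> checks out
step 2: push -4: top = -4 -> in agreement
step 3: push 8: top = 8 -> consistent with the trace
step 4: push 2: top = 2 -> confirmed correct
step 5: 8 - 2 = 6 -> verified
step 6: push 9: top = 9 -> in agreement
step 7: push 6: top = 6 -> in agreement
step 8: push -7: top = -7 -> consistent with the trace
step 9: push 5: top = 5 -> exactly as logged
step 10: -7 * 5 = -35 -> this is not what the trace shows
That makes step 10 the first incorrect line — top = -35 is what it should show.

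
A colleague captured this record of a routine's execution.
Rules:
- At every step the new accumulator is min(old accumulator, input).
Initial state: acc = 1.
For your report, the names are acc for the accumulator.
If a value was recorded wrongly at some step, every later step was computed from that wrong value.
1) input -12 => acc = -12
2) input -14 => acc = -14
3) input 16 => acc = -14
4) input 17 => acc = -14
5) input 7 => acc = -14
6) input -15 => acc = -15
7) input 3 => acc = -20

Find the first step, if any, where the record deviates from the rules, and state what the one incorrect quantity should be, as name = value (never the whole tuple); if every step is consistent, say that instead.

Step 1: acc = min(1, -12) = -12 — exactly as logged.
Step 2: acc = min(-12, -14) = -14 — consistent with the record.
Step 3: acc = min(-14, 16) = -14 — same as recorded.
Step 4: acc = min(-14, 17) = -14 — consistent with the record.
Step 5: acc = min(-14, 7) = -14 — matches.
Step 6: acc = min(-14, -15) = -15 — same as recorded.
Step 7: acc = min(-15, 3) = -15 — not what was recorded.
The earliest wrong entry is at step 7: it should read acc = -15.

step 7, acc = -15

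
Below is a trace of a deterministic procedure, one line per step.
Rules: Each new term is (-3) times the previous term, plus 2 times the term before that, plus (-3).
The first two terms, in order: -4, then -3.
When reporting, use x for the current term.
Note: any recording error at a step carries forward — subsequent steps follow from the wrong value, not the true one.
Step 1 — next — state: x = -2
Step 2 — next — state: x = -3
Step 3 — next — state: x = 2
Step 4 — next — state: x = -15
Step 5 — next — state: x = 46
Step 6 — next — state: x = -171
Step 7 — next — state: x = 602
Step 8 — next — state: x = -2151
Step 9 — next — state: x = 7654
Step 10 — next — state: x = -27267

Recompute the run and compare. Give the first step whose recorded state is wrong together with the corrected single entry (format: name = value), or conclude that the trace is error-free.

Step 1: x = -3*(-3) + (2)*(-4) + (-3) = -2 — agrees with the trace.
Step 2: x = -3*(-2) + (2)*(-3) + (-3) = -3 — verified.
Step 3: x = -3*(-3) + (2)*(-2) + (-3) = 2 — exactly as logged.
Step 4: x = -3*(2) + (2)*(-3) + (-3) = -15 — same as recorded.
Step 5: x = -3*(-15) + (2)*(2) + (-3) = 46 — no discrepancy.
Step 6: x = -3*(46) + (2)*(-15) + (-3) = -171 — in agreement.
Step 7: x = -3*(-171) + (2)*(46) + (-3) = 602 — checks out.
Step 8: x = -3*(602) + (2)*(-171) + (-3) = -2151 — agrees with the trace.
Step 9: x = -3*(-2151) + (2)*(602) + (-3) = 7654 — consistent with the trace.
Step 10: x = -3*(7654) + (2)*(-2151) + (-3) = -27267 — in agreement.
The recomputation confirms every line.

no error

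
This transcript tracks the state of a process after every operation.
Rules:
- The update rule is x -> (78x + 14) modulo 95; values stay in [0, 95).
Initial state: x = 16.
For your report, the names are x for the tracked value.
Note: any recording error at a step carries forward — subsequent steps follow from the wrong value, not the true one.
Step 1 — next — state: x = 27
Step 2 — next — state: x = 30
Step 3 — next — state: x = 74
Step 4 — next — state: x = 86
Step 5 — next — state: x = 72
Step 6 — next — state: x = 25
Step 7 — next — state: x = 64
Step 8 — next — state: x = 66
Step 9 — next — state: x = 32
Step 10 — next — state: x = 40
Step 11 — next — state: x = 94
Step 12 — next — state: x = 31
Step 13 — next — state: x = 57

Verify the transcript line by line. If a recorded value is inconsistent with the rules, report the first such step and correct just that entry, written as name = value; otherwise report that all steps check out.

Recomputing the run from the initial state:
step 1: x = 27
step 2: x = 30
step 3: x = 74
step 4: x = 86
step 5: x = 72
step 6: x = 25
step 7: x = 64
step 8: x = 66
step 9: x = 32
step 10: x = 40
step 11: x = 94
step 12: x = 31
step 13: x = 57
This matches the transcript at every step.

no error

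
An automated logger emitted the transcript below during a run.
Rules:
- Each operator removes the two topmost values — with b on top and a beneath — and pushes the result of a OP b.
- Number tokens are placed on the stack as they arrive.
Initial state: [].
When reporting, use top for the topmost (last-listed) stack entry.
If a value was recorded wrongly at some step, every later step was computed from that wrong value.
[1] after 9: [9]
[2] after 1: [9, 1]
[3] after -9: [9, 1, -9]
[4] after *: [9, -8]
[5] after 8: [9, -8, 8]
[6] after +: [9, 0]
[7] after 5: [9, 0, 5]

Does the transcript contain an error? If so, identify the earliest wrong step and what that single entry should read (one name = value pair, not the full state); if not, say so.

step 4, top = -9

step 1: push 9: top = 9 -> verified
step 2: push 1: top = 1 -> confirmed correct
step 3: push -9: top = -9 -> checks out
step 4: 1 * -9 = -9 -> the entry is off here
The audit stops at step 4: the recorded entry is wrong and should be top = -9.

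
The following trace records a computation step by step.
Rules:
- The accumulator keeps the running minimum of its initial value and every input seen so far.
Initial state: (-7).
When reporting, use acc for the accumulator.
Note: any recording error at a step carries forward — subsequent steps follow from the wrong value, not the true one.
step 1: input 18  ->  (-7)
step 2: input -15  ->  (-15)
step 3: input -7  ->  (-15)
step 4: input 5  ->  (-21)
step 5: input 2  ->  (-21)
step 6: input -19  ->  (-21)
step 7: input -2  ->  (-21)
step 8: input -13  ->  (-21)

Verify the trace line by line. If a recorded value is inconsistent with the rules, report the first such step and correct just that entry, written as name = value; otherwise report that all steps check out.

step 4, acc = -15

step 1: acc = min(-7, 18) = -7 -> verified
step 2: acc = min(-7, -15) = -15 -> verified
step 3: acc = min(-15, -7) = -15 -> matches
step 4: acc = min(-15, 5) = -15 -> a discrepancy with the trace
That makes step 4 the first incorrect line — acc = -15 is what it should show.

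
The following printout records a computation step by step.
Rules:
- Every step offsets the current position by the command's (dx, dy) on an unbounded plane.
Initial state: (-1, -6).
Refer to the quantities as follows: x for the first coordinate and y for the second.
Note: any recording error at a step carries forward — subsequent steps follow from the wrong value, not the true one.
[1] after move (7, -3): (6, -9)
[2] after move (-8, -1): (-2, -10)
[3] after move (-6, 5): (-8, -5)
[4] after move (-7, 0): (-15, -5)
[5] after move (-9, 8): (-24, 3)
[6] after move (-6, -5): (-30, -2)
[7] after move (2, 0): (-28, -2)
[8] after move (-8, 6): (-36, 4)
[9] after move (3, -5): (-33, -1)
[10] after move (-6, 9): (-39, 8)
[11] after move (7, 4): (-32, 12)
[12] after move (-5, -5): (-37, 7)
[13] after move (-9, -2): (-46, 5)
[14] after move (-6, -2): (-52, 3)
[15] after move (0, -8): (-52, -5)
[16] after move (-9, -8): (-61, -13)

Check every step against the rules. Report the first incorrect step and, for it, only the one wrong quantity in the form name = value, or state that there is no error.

1. x = -1 + (7) = 6, y = -6 + (-3) = -9 (in agreement)
2. x = 6 + (-8) = -2, y = -9 + (-1) = -10 (consistent with the printout)
3. x = -2 + (-6) = -8, y = -10 + (5) = -5 (in agreement)
4. x = -8 + (-7) = -15, y = -5 + (0) = -5 (same as recorded)
5. x = -15 + (-9) = -24, y = -5 + (8) = 3 (agrees with the printout)
6. x = -24 + (-6) = -30, y = 3 + (-5) = -2 (agrees with the printout)
7. x = -30 + (2) = -28, y = -2 + (0) = -2 (matches)
8. x = -28 + (-8) = -36, y = -2 + (6) = 4 (same as recorded)
9. x = -36 + (3) = -33, y = 4 + (-5) = -1 (agrees with the printout)
10. x = -33 + (-6) = -39, y = -1 + (9) = 8 (verified)
11. x = -39 + (7) = -32, y = 8 + (4) = 12 (checks out)
12. x = -32 + (-5) = -37, y = 12 + (-5) = 7 (agrees with the printout)
13. x = -37 + (-9) = -46, y = 7 + (-2) = 5 (in agreement)
14. x = -46 + (-6) = -52, y = 5 + (-2) = 3 (agrees with the printout)
15. x = -52 + (0) = -52, y = 3 + (-8) = -5 (matches)
16. x = -52 + (-9) = -61, y = -5 + (-8) = -13 (consistent with the printout)
All steps check out; nothing to correct.

no error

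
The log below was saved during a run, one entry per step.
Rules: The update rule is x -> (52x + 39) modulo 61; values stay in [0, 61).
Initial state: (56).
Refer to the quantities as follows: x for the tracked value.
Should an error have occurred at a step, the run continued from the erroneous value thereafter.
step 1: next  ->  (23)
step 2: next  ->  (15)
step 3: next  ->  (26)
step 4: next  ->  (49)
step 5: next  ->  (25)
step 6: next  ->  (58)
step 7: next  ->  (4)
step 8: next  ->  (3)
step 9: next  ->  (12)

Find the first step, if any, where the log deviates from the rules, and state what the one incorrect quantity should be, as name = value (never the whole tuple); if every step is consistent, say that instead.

step 1: x = (52*56 + 39) mod 61 = 23 -> same as recorded
step 2: x = (52*23 + 39) mod 61 = 15 -> consistent with the log
step 3: x = (52*15 + 39) mod 61 = 26 -> confirmed correct
step 4: x = (52*26 + 39) mod 61 = 49 -> same as recorded
step 5: x = (52*49 + 39) mod 61 = 25 -> confirmed correct
step 6: x = (52*25 + 39) mod 61 = 58 -> agrees with the log
step 7: x = (52*58 + 39) mod 61 = 5 -> not what was recorded
That makes step 7 the first incorrect line — x = 5 is what it should show.

step 7, x = 5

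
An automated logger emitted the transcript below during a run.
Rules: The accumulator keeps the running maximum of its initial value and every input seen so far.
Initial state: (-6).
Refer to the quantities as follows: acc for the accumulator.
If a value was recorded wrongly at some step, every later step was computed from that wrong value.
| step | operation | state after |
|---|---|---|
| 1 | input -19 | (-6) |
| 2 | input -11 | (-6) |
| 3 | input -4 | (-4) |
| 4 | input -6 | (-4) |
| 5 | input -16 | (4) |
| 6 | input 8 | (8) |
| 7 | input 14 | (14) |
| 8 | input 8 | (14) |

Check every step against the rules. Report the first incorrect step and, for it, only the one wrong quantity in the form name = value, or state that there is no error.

1. acc = max(-6, -19) = -6 (no discrepancy)
2. acc = max(-6, -11) = -6 (in agreement)
3. acc = max(-6, -4) = -4 (confirmed correct)
4. acc = max(-4, -6) = -4 (no discrepancy)
5. acc = max(-4, -16) = -4 (the transcript has a different value)
That makes step 5 the first incorrect line — acc = -4 is what it should show.

step 5, acc = -4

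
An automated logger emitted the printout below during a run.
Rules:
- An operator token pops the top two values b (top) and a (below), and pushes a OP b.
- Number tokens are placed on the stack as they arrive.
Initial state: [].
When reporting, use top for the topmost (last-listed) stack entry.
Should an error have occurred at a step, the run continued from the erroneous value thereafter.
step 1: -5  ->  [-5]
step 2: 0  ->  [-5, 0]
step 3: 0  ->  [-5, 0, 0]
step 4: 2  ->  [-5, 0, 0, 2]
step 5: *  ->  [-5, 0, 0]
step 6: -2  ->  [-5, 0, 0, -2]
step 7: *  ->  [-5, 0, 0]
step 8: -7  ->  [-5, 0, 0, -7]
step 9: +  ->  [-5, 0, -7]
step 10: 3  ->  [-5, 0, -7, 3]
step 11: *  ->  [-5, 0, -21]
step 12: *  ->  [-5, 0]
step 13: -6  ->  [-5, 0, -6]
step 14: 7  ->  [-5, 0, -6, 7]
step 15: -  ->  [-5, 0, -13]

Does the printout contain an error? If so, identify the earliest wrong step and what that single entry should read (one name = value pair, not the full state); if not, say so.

no error

step 1: push -5: top = -5 -> exactly as logged
step 2: push 0: top = 0 -> no discrepancy
step 3: push 0: top = 0 -> same as recorded
step 4: push 2: top = 2 -> verified
step 5: 0 * 2 = 0 -> matches
step 6: push -2: top = -2 -> matches
step 7: 0 * -2 = 0 -> agrees with the printout
step 8: push -7: top = -7 -> no discrepancy
step 9: 0 + -7 = -7 -> same as recorded
step 10: push 3: top = 3 -> matches
step 11: -7 * 3 = -21 -> checks out
step 12: 0 * -21 = 0 -> exactly as logged
step 13: push -6: top = -6 -> same as recorded
step 14: push 7: top = 7 -> confirmed correct
step 15: -6 - 7 = -13 -> in agreement
Each recorded entry agrees with the recomputation.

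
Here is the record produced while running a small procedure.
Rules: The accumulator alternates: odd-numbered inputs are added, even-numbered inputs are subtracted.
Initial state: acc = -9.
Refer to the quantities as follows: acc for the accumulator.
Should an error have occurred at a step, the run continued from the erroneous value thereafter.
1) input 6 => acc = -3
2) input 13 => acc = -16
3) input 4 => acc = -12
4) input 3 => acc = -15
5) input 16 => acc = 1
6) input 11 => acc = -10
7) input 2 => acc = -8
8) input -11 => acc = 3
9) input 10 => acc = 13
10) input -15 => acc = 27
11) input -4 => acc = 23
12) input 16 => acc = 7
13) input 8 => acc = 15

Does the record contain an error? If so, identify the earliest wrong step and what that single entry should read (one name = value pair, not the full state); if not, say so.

step 10, acc = 28

step 1: acc = -9 + 6 = -3 -> consistent with the record
step 2: acc = -3 - 13 = -16 -> in agreement
step 3: acc = -16 + 4 = -12 -> agrees with the record
step 4: acc = -12 - 3 = -15 -> in agreement
step 5: acc = -15 + 16 = 1 -> verified
step 6: acc = 1 - 11 = -10 -> consistent with the record
step 7: acc = -10 + 2 = -8 -> matches
step 8: acc = -8 - -11 = 3 -> agrees with the record
step 9: acc = 3 + 10 = 13 -> agrees with the record
step 10: acc = 13 - -15 = 28 -> a discrepancy with the record
The earliest wrong entry is at step 10: it should read acc = 28.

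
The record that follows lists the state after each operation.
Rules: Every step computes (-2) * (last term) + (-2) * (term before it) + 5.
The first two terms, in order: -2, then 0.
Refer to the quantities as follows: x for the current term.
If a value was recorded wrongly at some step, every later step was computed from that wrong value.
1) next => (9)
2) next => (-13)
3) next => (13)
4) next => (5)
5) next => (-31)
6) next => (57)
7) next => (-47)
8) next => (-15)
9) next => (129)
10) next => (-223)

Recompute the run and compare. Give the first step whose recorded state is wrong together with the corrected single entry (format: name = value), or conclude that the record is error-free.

no error

Step 1: x = -2*(0) + (-2)*(-2) + (5) = 9 — consistent with the record.
Step 2: x = -2*(9) + (-2)*(0) + (5) = -13 — no discrepancy.
Step 3: x = -2*(-13) + (-2)*(9) + (5) = 13 — verified.
Step 4: x = -2*(13) + (-2)*(-13) + (5) = 5 — exactly as logged.
Step 5: x = -2*(5) + (-2)*(13) + (5) = -31 — consistent with the record.
Step 6: x = -2*(-31) + (-2)*(5) + (5) = 57 — confirmed correct.
Step 7: x = -2*(57) + (-2)*(-31) + (5) = -47 — verified.
Step 8: x = -2*(-47) + (-2)*(57) + (5) = -15 — agrees with the record.
Step 9: x = -2*(-15) + (-2)*(-47) + (5) = 129 — agrees with the record.
Step 10: x = -2*(129) + (-2)*(-15) + (5) = -223 — same as recorded.
All steps check out; nothing to correct.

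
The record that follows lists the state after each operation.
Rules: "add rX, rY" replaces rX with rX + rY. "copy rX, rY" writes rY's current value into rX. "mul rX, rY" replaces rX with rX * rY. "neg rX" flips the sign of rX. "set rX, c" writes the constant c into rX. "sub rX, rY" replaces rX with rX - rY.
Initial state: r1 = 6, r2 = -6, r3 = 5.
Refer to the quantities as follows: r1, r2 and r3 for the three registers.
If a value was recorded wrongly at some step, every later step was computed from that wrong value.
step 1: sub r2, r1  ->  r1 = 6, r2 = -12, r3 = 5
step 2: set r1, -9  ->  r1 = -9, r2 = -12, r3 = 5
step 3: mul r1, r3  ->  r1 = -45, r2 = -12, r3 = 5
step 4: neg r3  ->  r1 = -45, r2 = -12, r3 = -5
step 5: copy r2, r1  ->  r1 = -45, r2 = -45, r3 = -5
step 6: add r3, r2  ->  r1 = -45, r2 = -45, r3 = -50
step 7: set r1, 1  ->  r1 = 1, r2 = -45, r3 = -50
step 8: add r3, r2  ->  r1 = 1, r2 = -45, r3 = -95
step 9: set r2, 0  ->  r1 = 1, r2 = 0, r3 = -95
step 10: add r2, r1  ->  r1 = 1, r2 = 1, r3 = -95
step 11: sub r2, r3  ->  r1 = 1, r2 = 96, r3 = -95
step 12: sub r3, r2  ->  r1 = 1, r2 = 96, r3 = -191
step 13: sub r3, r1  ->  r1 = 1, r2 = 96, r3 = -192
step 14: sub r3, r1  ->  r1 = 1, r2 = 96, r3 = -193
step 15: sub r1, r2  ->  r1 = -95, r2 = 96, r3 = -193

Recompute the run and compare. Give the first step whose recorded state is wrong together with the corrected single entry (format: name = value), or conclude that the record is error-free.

Recomputing the run from the initial state:
step 1: r1 = 6, r2 = -12, r3 = 5
step 2: r1 = -9, r2 = -12, r3 = 5
step 3: r1 = -45, r2 = -12, r3 = 5
step 4: r1 = -45, r2 = -12, r3 = -5
step 5: r1 = -45, r2 = -45, r3 = -5
step 6: r1 = -45, r2 = -45, r3 = -50
step 7: r1 = 1, r2 = -45, r3 = -50
step 8: r1 = 1, r2 = -45, r3 = -95
step 9: r1 = 1, r2 = 0, r3 = -95
step 10: r1 = 1, r2 = 1, r3 = -95
step 11: r1 = 1, r2 = 96, r3 = -95
step 12: r1 = 1, r2 = 96, r3 = -191
step 13: r1 = 1, r2 = 96, r3 = -192
step 14: r1 = 1, r2 = 96, r3 = -193
step 15: r1 = -95, r2 = 96, r3 = -193
This matches the record at every step.

no error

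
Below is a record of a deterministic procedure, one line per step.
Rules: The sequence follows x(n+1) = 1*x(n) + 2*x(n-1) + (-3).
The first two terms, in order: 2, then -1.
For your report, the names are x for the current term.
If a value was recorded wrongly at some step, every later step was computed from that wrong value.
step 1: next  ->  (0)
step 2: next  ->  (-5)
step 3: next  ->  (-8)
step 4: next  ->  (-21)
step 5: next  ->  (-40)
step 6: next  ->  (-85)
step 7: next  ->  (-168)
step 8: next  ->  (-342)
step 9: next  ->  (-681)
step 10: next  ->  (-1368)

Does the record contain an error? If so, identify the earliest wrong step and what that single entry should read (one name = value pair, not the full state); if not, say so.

step 8, x = -341

Recomputing the run from the initial state:
step 1: x = 0
step 2: x = -5
step 3: x = -8
step 4: x = -21
step 5: x = -40
step 6: x = -85
step 7: x = -168
step 8: x = -341
step 9: x = -680
step 10: x = -1365
The first disagreement with the record is at step 8, where the value should be x = -341.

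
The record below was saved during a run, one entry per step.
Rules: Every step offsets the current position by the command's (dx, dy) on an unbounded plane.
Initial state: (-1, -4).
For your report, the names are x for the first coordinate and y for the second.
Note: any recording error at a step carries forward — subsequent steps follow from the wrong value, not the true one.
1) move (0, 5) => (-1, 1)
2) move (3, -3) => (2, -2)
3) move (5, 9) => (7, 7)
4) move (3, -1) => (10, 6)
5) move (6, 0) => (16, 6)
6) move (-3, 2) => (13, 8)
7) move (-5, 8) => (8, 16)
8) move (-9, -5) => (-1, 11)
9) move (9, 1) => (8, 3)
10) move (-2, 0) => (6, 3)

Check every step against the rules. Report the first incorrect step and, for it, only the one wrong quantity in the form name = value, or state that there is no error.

Recomputing the run from the initial state:
step 1: x = -1, y = 1
step 2: x = 2, y = -2
step 3: x = 7, y = 7
step 4: x = 10, y = 6
step 5: x = 16, y = 6
step 6: x = 13, y = 8
step 7: x = 8, y = 16
step 8: x = -1, y = 11
step 9: x = 8, y = 12
step 10: x = 6, y = 12
The first disagreement with the record is at step 9, where the value should be y = 12.

step 9, y = 12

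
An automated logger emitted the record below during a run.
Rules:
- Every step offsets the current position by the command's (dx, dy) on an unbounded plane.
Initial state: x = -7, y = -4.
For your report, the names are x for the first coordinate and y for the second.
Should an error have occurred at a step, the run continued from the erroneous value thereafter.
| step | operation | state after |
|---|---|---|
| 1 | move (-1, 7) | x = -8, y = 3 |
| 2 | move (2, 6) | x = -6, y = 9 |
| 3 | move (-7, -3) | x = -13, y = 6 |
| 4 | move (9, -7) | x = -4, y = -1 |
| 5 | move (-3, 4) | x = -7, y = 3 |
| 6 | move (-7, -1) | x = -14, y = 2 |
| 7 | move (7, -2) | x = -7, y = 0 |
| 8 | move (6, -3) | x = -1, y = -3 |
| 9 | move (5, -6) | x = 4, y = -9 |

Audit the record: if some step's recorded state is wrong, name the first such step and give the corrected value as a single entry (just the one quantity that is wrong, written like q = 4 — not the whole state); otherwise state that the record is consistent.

Recomputing the run from the initial state:
step 1: x = -8, y = 3
step 2: x = -6, y = 9
step 3: x = -13, y = 6
step 4: x = -4, y = -1
step 5: x = -7, y = 3
step 6: x = -14, y = 2
step 7: x = -7, y = 0
step 8: x = -1, y = -3
step 9: x = 4, y = -9
This matches the record at every step.

no error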